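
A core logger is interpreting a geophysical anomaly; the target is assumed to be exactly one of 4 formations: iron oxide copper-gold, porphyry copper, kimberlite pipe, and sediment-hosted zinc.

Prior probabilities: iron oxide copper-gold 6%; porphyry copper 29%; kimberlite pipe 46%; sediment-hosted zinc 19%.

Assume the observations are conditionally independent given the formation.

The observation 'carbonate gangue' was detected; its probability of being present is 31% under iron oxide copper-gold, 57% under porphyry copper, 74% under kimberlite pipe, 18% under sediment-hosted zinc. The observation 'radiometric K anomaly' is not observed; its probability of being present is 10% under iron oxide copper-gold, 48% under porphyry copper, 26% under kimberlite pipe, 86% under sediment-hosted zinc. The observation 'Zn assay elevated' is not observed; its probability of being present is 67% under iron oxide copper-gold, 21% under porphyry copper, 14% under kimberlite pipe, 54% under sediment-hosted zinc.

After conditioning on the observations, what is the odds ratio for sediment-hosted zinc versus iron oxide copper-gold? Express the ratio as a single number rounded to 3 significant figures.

0.399

Posterior odds equal prior odds times the likelihood ratio; only the two competing hypotheses matter (using 1 − P(present | H) for each absent observation).
  sediment-hosted zinc: 0.19 × 0.18 × (1 − 0.86) × (1 − 0.54) = 0.0022025
  iron oxide copper-gold: 0.06 × 0.31 × (1 − 0.10) × (1 − 0.67) = 0.0055242
Odds(sediment-hosted zinc : iron oxide copper-gold) = 0.0022025 / 0.0055242 ≈ 0.399.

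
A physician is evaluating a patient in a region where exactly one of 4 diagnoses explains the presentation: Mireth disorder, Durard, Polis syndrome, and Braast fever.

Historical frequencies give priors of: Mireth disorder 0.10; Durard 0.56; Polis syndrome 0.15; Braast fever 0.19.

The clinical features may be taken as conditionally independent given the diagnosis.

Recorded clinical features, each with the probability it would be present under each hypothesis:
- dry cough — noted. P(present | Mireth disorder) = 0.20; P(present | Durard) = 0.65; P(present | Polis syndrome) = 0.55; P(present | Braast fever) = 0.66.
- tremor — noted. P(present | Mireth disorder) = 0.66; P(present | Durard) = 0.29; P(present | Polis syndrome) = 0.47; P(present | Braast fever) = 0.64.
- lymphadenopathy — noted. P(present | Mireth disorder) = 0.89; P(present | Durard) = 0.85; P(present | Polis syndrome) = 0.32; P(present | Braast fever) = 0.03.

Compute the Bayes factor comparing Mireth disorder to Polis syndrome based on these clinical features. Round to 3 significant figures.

Take the product of per-clinical feature likelihoods under each hypothesis, then divide.
  Mireth disorder: 0.20 × 0.66 × 0.89 = 0.11748
  Polis syndrome: 0.55 × 0.47 × 0.32 = 0.08272
Bayes factor = 0.11748 / 0.08272 ≈ 1.42

1.42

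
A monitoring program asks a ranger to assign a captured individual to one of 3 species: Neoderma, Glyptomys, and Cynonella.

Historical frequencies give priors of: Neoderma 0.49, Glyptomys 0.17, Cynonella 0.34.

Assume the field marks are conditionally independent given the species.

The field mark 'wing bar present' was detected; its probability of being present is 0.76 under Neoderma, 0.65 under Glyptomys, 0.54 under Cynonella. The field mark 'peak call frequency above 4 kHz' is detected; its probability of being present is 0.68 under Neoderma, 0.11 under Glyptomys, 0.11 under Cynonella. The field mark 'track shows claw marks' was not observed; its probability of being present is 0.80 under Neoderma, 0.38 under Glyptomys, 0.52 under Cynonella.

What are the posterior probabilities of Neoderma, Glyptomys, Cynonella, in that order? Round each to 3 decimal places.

0.746, 0.111, 0.143

By Bayes' rule with conditional independence, the unnormalized weight for each hypothesis is prior × ∏ likelihoods (using 1 − P(present | H) for each absent field mark):
  Neoderma: 0.49 × 0.76 × 0.68 × (1 − 0.80) = 0.050646
  Glyptomys: 0.17 × 0.65 × 0.11 × (1 − 0.38) = 0.0075361
  Cynonella: 0.34 × 0.54 × 0.11 × (1 − 0.52) = 0.0096941
Marginal likelihood of the evidence = 0.067877.
P(Neoderma | evidence) = 0.050646 / 0.067877 ≈ 0.746
P(Glyptomys | evidence) = 0.0075361 / 0.067877 ≈ 0.111
P(Cynonella | evidence) = 0.0096941 / 0.067877 ≈ 0.143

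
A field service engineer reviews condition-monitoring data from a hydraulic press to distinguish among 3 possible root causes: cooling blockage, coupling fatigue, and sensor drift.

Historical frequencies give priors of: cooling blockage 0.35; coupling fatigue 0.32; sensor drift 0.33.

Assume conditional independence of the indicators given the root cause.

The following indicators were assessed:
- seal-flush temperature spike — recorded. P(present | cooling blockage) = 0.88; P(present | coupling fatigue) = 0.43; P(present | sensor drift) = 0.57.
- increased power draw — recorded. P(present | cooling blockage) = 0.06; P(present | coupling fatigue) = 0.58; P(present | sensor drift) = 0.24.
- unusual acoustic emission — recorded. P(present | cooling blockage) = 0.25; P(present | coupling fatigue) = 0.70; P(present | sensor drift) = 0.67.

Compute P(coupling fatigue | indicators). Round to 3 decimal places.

0.616

Multiply each prior by the joint likelihood of the indicator pattern:
  cooling blockage: 0.35 × 0.88 × 0.06 × 0.25 = 0.00462
  coupling fatigue: 0.32 × 0.43 × 0.58 × 0.70 = 0.055866
  sensor drift: 0.33 × 0.57 × 0.24 × 0.67 = 0.030246
The unnormalized weights sum to 0.090732.
P(coupling fatigue | evidence) = 0.055866 / 0.090732 ≈ 0.616.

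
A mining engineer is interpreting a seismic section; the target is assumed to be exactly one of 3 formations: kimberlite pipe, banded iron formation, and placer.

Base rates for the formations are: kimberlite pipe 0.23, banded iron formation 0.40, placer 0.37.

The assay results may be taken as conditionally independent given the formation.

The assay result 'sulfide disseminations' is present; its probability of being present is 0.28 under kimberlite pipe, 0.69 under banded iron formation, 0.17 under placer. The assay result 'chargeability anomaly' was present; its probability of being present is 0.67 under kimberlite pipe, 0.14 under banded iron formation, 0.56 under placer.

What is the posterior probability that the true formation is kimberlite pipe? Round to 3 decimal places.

0.369

For each hypothesis, the unnormalized posterior weight is prior × product of the assay result likelihoods:
  kimberlite pipe: 0.23 × 0.28 × 0.67 = 0.043148
  banded iron formation: 0.40 × 0.69 × 0.14 = 0.03864
  placer: 0.37 × 0.17 × 0.56 = 0.035224
The unnormalized weights sum to 0.11701.
P(kimberlite pipe | evidence) = 0.043148 / 0.11701 ≈ 0.369.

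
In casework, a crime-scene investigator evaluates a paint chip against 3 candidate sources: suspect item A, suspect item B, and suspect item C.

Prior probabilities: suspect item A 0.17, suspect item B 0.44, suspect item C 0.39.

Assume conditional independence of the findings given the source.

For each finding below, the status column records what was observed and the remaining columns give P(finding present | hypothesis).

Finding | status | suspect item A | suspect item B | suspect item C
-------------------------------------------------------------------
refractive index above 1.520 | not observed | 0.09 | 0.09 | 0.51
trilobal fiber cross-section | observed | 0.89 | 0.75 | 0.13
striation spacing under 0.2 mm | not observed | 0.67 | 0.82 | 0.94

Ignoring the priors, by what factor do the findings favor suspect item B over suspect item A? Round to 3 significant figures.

Joint likelihood of the evidence pattern under each hypothesis (using 1 − P(present | H) for each absent finding):
  suspect item B: (1 − 0.09) × 0.75 × (1 − 0.82) = 0.12285
  suspect item A: (1 − 0.09) × 0.89 × (1 − 0.67) = 0.26727
Bayes factor = 0.12285 / 0.26727 ≈ 0.460

0.460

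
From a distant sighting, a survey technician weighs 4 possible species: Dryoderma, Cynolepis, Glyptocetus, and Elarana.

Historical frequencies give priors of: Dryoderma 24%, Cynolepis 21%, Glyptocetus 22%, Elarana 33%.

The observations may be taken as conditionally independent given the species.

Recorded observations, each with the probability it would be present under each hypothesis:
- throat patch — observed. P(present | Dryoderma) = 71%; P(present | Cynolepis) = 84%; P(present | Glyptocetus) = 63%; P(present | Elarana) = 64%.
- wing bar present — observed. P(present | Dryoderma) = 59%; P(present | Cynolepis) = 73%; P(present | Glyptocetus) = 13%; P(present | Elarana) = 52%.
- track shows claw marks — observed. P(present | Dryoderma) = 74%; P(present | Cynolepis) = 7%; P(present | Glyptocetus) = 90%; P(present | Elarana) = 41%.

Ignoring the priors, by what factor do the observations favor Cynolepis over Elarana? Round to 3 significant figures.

0.315

The Bayes factor is the ratio of the joint likelihoods of the evidence pattern under the two hypotheses.
  Cynolepis: 0.84 × 0.73 × 0.07 = 0.042924
  Elarana: 0.64 × 0.52 × 0.41 = 0.13645
Bayes factor = 0.042924 / 0.13645 ≈ 0.315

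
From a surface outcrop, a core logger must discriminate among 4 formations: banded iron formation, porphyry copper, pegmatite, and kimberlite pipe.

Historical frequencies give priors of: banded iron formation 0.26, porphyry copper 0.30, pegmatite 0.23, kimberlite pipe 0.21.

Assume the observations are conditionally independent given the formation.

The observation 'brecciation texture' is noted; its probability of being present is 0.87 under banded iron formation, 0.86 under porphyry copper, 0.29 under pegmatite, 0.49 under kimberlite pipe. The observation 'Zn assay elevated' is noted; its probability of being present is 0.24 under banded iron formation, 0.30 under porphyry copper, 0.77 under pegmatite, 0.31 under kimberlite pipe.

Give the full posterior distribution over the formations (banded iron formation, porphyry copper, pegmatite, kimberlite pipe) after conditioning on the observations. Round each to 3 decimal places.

By Bayes' rule with conditional independence, the unnormalized weight for each hypothesis is prior × ∏ likelihoods:
  banded iron formation: 0.26 × 0.87 × 0.24 = 0.054288
  porphyry copper: 0.30 × 0.86 × 0.30 = 0.0774
  pegmatite: 0.23 × 0.29 × 0.77 = 0.051359
  kimberlite pipe: 0.21 × 0.49 × 0.31 = 0.031899
Normalizing constant Z = 0.054288 + 0.0774 + 0.051359 + 0.031899 = 0.21495.
P(banded iron formation | evidence) = 0.054288 / 0.21495 ≈ 0.253
P(porphyry copper | evidence) = 0.0774 / 0.21495 ≈ 0.360
P(pegmatite | evidence) = 0.051359 / 0.21495 ≈ 0.239
P(kimberlite pipe | evidence) = 0.031899 / 0.21495 ≈ 0.148

0.253, 0.360, 0.239, 0.148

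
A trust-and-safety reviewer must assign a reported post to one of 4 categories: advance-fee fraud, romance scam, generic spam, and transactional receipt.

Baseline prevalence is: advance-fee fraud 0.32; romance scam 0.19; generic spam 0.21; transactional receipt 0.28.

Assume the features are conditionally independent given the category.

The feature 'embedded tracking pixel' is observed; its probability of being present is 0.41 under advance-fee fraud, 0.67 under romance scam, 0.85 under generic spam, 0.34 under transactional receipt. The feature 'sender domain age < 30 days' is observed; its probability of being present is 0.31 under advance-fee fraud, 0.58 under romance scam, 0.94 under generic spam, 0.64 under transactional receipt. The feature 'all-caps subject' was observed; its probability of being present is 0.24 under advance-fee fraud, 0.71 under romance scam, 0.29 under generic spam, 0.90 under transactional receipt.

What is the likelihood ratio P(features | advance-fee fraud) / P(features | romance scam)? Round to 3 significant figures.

0.111

The Bayes factor is the ratio of the joint likelihoods of the feature pattern under the two hypotheses.
  advance-fee fraud: 0.41 × 0.31 × 0.24 = 0.030504
  romance scam: 0.67 × 0.58 × 0.71 = 0.27591
Bayes factor = 0.030504 / 0.27591 ≈ 0.111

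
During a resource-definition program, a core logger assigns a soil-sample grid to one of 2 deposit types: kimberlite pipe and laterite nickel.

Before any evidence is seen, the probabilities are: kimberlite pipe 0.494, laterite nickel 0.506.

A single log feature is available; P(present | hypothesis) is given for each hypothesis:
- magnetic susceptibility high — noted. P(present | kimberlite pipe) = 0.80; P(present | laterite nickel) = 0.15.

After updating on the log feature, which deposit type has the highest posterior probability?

kimberlite pipe

Multiply each prior by the likelihood of the log feature:
  kimberlite pipe: 0.494 × 0.80 = 0.3952
  laterite nickel: 0.506 × 0.15 = 0.0759
The unnormalized weights sum to 0.4711.
P(kimberlite pipe | evidence) ≈ 0.3952 / 0.4711 ≈ 0.839
P(laterite nickel | evidence) ≈ 0.0759 / 0.4711 ≈ 0.161
The largest is 0.839, so kimberlite pipe is most probable.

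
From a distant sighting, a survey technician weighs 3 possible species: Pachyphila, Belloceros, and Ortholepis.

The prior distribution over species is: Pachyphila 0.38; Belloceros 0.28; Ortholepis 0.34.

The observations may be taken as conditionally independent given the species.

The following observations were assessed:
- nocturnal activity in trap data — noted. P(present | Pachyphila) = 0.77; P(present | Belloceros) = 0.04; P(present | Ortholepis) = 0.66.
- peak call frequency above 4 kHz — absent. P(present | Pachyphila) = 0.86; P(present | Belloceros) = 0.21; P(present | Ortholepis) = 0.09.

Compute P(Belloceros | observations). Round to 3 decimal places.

0.035

By Bayes' rule with conditional independence, the unnormalized weight for each hypothesis is prior × ∏ likelihoods (using 1 − P(present | H) for each absent observation):
  Pachyphila: 0.38 × 0.77 × (1 − 0.86) = 0.040964
  Belloceros: 0.28 × 0.04 × (1 − 0.21) = 0.008848
  Ortholepis: 0.34 × 0.66 × (1 − 0.09) = 0.2042
Normalizing constant Z = 0.040964 + 0.008848 + 0.2042 = 0.25402.
P(Belloceros | evidence) = 0.008848 / 0.25402 ≈ 0.035.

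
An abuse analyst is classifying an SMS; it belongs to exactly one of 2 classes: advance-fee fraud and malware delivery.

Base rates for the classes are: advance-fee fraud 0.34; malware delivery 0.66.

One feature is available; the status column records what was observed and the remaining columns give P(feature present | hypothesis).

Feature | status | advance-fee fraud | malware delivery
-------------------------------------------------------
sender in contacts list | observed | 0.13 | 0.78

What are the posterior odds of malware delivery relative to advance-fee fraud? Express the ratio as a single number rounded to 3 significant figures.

The normalizing constant cancels in an odds ratio, so compute prior × likelihood for the two hypotheses only:
  malware delivery: 0.66 × 0.78 = 0.5148
  advance-fee fraud: 0.34 × 0.13 = 0.0442
Odds(malware delivery : advance-fee fraud) = 0.5148 / 0.0442 ≈ 11.6.

11.6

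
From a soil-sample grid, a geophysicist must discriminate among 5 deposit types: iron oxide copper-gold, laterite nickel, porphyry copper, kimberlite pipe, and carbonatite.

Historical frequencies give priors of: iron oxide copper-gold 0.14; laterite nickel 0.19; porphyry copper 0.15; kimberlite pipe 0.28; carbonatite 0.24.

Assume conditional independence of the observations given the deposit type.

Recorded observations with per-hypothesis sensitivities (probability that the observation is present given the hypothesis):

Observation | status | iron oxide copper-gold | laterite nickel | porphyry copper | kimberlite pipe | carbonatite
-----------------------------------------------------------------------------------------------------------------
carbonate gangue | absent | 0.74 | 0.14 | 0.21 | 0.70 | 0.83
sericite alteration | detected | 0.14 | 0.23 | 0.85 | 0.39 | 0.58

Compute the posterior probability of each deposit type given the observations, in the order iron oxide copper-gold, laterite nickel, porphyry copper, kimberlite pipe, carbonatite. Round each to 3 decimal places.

Multiply each prior by the joint likelihood of the evidence pattern (using 1 − P(present | H) for each absent observation):
  iron oxide copper-gold: 0.14 × (1 − 0.74) × 0.14 = 0.005096
  laterite nickel: 0.19 × (1 − 0.14) × 0.23 = 0.037582
  porphyry copper: 0.15 × (1 − 0.21) × 0.85 = 0.10072
  kimberlite pipe: 0.28 × (1 − 0.70) × 0.39 = 0.03276
  carbonatite: 0.24 × (1 − 0.83) × 0.58 = 0.023664
The unnormalized weights sum to 0.19983.
P(iron oxide copper-gold | evidence) = 0.005096 / 0.19983 ≈ 0.026
P(laterite nickel | evidence) = 0.037582 / 0.19983 ≈ 0.188
P(porphyry copper | evidence) = 0.10072 / 0.19983 ≈ 0.504
P(kimberlite pipe | evidence) = 0.03276 / 0.19983 ≈ 0.164
P(carbonatite | evidence) = 0.023664 / 0.19983 ≈ 0.118

0.026, 0.188, 0.504, 0.164, 0.118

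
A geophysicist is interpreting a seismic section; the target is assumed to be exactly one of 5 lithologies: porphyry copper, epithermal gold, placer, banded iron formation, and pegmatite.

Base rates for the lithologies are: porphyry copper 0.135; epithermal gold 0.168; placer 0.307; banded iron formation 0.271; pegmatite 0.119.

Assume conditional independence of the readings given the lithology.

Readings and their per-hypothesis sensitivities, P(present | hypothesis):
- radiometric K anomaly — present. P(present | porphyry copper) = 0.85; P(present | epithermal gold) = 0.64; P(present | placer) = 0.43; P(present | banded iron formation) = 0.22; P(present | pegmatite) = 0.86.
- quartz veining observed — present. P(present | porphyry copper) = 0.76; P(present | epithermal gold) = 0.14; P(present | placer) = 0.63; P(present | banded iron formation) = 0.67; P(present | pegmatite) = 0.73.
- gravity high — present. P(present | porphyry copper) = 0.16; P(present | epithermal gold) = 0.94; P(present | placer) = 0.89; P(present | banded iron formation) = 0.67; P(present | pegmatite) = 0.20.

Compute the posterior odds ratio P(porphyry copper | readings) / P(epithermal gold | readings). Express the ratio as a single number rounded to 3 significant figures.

Unnormalized posterior weight (prior times the reading likelihoods) for each of the two hypotheses:
  porphyry copper: 0.135 × 0.85 × 0.76 × 0.16 = 0.013954
  epithermal gold: 0.168 × 0.64 × 0.14 × 0.94 = 0.01415
Odds(porphyry copper : epithermal gold) = 0.013954 / 0.01415 ≈ 0.986.

0.986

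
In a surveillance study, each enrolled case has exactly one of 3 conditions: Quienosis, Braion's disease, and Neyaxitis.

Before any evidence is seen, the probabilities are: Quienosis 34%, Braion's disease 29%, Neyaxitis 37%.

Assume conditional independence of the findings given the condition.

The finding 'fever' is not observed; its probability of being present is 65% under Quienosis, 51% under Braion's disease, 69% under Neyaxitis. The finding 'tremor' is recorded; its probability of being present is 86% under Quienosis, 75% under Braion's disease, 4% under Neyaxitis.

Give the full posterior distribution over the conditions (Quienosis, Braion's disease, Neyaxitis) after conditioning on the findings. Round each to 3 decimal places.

0.479, 0.499, 0.021

Multiply each prior by the joint likelihood of the evidence pattern (using 1 − P(present | H) for each absent finding):
  Quienosis: 0.34 × (1 − 0.65) × 0.86 = 0.10234
  Braion's disease: 0.29 × (1 − 0.51) × 0.75 = 0.10657
  Neyaxitis: 0.37 × (1 − 0.69) × 0.04 = 0.004588
The unnormalized weights sum to 0.2135.
P(Quienosis | evidence) = 0.10234 / 0.2135 ≈ 0.479
P(Braion's disease | evidence) = 0.10657 / 0.2135 ≈ 0.499
P(Neyaxitis | evidence) = 0.004588 / 0.2135 ≈ 0.021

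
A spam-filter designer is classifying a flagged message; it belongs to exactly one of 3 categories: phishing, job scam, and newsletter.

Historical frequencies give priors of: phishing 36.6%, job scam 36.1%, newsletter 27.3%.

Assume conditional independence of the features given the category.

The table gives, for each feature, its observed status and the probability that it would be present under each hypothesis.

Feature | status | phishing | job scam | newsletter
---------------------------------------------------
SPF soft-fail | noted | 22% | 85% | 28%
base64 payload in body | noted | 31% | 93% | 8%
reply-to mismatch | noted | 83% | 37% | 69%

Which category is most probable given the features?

Multiply each prior by the joint likelihood of the feature pattern:
  phishing: 0.366 × 0.22 × 0.31 × 0.83 = 0.020718
  job scam: 0.361 × 0.85 × 0.93 × 0.37 = 0.10559
  newsletter: 0.273 × 0.28 × 0.08 × 0.69 = 0.0042195
The unnormalized weights sum to 0.13052.
P(phishing | evidence) ≈ 0.020718 / 0.13052 ≈ 0.159
P(job scam | evidence) ≈ 0.10559 / 0.13052 ≈ 0.809
P(newsletter | evidence) ≈ 0.0042195 / 0.13052 ≈ 0.032
The largest is 0.809, so job scam is most probable.

job scam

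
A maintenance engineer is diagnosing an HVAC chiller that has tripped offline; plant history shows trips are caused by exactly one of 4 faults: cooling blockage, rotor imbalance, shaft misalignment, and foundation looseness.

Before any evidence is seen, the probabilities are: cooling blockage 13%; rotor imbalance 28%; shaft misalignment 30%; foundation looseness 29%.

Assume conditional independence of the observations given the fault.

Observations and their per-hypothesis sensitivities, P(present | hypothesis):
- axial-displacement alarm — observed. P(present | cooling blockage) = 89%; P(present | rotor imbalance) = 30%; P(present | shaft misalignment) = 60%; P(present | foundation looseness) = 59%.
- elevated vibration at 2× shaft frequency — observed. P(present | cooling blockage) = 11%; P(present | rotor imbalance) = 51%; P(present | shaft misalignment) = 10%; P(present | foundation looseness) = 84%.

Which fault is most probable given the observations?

Multiply each prior by the joint likelihood of the evidence pattern:
  cooling blockage: 0.13 × 0.89 × 0.11 = 0.012727
  rotor imbalance: 0.28 × 0.30 × 0.51 = 0.04284
  shaft misalignment: 0.30 × 0.60 × 0.10 = 0.018
  foundation looseness: 0.29 × 0.59 × 0.84 = 0.14372
The unnormalized weights sum to 0.21729.
P(cooling blockage | evidence) ≈ 0.012727 / 0.21729 ≈ 0.059
P(rotor imbalance | evidence) ≈ 0.04284 / 0.21729 ≈ 0.197
P(shaft misalignment | evidence) ≈ 0.018 / 0.21729 ≈ 0.083
P(foundation looseness | evidence) ≈ 0.14372 / 0.21729 ≈ 0.661
The largest is 0.661, so foundation looseness is most probable.

foundation looseness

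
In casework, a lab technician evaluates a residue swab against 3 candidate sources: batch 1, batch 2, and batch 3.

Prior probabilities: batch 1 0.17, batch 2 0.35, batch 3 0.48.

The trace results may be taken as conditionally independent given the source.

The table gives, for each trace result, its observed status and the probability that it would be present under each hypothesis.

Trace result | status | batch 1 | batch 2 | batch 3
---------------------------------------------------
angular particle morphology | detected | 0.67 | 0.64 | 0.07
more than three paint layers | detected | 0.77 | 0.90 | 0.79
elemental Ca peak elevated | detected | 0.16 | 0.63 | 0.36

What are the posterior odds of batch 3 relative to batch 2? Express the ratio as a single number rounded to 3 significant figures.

0.0752

Posterior odds equal prior odds times the likelihood ratio; only the two competing hypotheses matter.
  batch 3: 0.48 × 0.07 × 0.79 × 0.36 = 0.0095558
  batch 2: 0.35 × 0.64 × 0.90 × 0.63 = 0.12701
Posterior odds = 0.0095558 / 0.12701 ≈ 0.0752.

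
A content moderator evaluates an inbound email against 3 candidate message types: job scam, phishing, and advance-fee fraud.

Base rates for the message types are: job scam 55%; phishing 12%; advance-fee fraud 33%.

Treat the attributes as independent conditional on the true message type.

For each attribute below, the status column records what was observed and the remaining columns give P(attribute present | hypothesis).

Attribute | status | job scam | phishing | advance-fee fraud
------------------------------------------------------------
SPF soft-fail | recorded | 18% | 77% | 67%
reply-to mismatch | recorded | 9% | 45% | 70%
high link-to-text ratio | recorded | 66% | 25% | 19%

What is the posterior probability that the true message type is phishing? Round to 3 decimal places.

0.228

By Bayes' rule with conditional independence, the unnormalized weight for each hypothesis is prior × ∏ likelihoods:
  job scam: 0.55 × 0.18 × 0.09 × 0.66 = 0.0058806
  phishing: 0.12 × 0.77 × 0.45 × 0.25 = 0.010395
  advance-fee fraud: 0.33 × 0.67 × 0.70 × 0.19 = 0.029406
The unnormalized weights sum to 0.045682.
P(phishing | evidence) = 0.010395 / 0.045682 ≈ 0.228.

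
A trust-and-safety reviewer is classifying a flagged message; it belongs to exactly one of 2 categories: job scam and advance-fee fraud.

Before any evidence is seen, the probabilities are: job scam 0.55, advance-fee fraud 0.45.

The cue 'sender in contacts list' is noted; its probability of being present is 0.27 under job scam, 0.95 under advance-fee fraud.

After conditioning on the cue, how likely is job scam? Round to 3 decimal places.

For each hypothesis, the unnormalized posterior weight is prior × likelihood:
  job scam: 0.55 × 0.27 = 0.1485
  advance-fee fraud: 0.45 × 0.95 = 0.4275
Normalizing constant Z = 0.1485 + 0.4275 = 0.576.
P(job scam | evidence) = 0.1485 / 0.576 ≈ 0.258.

0.258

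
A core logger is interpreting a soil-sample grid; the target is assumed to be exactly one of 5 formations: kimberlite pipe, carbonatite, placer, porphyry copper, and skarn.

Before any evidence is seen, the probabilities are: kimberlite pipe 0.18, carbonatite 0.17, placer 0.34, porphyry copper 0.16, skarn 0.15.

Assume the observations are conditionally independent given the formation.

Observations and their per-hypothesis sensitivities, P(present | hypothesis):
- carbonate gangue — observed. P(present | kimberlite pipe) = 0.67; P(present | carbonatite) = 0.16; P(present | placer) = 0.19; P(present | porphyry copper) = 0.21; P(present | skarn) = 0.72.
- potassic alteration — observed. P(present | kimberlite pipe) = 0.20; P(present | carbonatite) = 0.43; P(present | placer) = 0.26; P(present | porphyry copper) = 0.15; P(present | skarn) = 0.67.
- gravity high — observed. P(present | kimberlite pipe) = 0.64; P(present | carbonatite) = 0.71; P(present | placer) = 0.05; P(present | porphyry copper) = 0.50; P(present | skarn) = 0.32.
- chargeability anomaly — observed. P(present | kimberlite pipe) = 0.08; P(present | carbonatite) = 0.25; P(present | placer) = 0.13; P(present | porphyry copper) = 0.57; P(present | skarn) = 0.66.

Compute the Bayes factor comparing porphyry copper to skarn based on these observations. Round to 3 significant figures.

0.0881

Joint likelihood of the evidence pattern under each hypothesis:
  porphyry copper: 0.21 × 0.15 × 0.50 × 0.57 = 0.0089775
  skarn: 0.72 × 0.67 × 0.32 × 0.66 = 0.10188
Bayes factor = 0.0089775 / 0.10188 ≈ 0.0881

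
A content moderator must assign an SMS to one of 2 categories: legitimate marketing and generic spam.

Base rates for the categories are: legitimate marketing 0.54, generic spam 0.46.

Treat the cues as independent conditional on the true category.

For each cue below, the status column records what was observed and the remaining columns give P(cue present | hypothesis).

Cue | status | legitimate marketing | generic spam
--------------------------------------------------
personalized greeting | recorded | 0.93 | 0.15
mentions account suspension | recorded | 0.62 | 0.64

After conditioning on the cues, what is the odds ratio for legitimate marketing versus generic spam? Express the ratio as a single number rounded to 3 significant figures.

7.05

Posterior odds equal prior odds times the likelihood ratio; only the two competing hypotheses matter.
  legitimate marketing: 0.54 × 0.93 × 0.62 = 0.31136
  generic spam: 0.46 × 0.15 × 0.64 = 0.04416
Posterior odds = 0.31136 / 0.04416 ≈ 7.05.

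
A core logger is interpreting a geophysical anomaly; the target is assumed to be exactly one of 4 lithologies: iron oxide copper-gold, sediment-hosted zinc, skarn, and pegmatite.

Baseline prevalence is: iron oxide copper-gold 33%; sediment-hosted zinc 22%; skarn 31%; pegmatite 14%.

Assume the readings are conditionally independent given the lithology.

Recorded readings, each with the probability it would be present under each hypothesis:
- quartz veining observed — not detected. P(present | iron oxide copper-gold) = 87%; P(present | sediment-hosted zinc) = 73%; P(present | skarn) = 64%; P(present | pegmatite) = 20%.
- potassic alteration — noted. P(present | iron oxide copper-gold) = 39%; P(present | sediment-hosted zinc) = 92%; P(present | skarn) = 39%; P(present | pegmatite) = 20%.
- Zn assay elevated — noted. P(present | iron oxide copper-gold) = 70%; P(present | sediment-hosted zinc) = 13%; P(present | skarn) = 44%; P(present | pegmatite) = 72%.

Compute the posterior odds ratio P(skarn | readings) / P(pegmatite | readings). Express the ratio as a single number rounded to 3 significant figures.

1.19

Unnormalized posterior weight (prior times the reading likelihoods) for each of the two hypotheses (using 1 − P(present | H) for each absent reading):
  skarn: 0.31 × (1 − 0.64) × 0.39 × 0.44 = 0.019151
  pegmatite: 0.14 × (1 − 0.20) × 0.20 × 0.72 = 0.016128
Odds(skarn : pegmatite) = 0.019151 / 0.016128 ≈ 1.19.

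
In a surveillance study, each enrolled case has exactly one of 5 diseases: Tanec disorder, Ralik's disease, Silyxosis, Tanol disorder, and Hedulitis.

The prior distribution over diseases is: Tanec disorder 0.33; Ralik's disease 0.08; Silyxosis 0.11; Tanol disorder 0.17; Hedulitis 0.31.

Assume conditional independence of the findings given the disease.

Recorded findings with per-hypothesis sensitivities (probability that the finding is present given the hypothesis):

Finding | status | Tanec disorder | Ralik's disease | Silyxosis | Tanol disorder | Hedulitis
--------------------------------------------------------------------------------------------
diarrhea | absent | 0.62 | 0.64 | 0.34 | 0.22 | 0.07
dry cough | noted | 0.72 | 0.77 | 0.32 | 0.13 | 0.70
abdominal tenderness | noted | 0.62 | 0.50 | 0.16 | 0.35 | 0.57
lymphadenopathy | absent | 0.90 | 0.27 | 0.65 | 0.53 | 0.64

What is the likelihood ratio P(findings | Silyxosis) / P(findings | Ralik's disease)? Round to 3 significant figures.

Joint likelihood of the evidence pattern under each hypothesis (using 1 − P(present | H) for each absent finding):
  Silyxosis: (1 − 0.34) × 0.32 × 0.16 × (1 − 0.65) = 0.011827
  Ralik's disease: (1 − 0.64) × 0.77 × 0.50 × (1 − 0.27) = 0.10118
Bayes factor = 0.011827 / 0.10118 ≈ 0.117

0.117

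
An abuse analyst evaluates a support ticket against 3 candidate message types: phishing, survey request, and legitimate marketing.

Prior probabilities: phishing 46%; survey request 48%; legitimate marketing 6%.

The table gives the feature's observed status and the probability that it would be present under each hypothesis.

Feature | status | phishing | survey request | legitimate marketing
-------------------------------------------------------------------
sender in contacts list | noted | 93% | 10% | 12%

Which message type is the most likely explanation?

phishing

By Bayes' rule, the unnormalized weight for each hypothesis is prior × likelihood:
  phishing: 0.46 × 0.93 = 0.4278
  survey request: 0.48 × 0.10 = 0.048
  legitimate marketing: 0.06 × 0.12 = 0.0072
Marginal likelihood of the evidence = 0.483.
P(phishing | evidence) ≈ 0.4278 / 0.483 ≈ 0.886
P(survey request | evidence) ≈ 0.048 / 0.483 ≈ 0.099
P(legitimate marketing | evidence) ≈ 0.0072 / 0.483 ≈ 0.015
The largest is 0.886, so phishing is most probable.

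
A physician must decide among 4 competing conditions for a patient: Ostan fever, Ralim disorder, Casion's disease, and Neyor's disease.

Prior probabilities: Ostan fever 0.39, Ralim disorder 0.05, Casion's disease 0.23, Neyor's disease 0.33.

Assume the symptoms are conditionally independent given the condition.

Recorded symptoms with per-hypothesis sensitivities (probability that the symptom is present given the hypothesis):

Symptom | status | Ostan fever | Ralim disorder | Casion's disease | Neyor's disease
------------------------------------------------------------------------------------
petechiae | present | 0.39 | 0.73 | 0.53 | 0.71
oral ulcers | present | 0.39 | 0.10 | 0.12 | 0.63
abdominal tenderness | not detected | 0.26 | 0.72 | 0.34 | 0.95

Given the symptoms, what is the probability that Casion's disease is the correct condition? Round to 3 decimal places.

0.156

Multiply each prior by the joint likelihood of the symptom pattern (using 1 − P(present | H) for each absent symptom):
  Ostan fever: 0.39 × 0.39 × 0.39 × (1 − 0.26) = 0.043896
  Ralim disorder: 0.05 × 0.73 × 0.10 × (1 − 0.72) = 0.001022
  Casion's disease: 0.23 × 0.53 × 0.12 × (1 − 0.34) = 0.0096545
  Neyor's disease: 0.33 × 0.71 × 0.63 × (1 − 0.95) = 0.0073805
Normalizing constant Z = 0.043896 + 0.001022 + 0.0096545 + 0.0073805 = 0.061953.
P(Casion's disease | evidence) = 0.0096545 / 0.061953 ≈ 0.156.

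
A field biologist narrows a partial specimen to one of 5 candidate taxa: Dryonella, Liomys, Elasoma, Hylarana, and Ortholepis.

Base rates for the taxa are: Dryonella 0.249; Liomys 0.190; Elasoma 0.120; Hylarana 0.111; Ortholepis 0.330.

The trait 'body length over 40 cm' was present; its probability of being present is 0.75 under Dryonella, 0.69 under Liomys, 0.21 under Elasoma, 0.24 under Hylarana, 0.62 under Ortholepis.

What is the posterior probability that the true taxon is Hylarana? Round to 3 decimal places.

Multiply each prior by the likelihood of the trait:
  Dryonella: 0.249 × 0.75 = 0.18675
  Liomys: 0.190 × 0.69 = 0.1311
  Elasoma: 0.120 × 0.21 = 0.0252
  Hylarana: 0.111 × 0.24 = 0.02664
  Ortholepis: 0.330 × 0.62 = 0.2046
Marginal likelihood of the evidence = 0.57429.
P(Hylarana | evidence) = 0.02664 / 0.57429 ≈ 0.046.

0.046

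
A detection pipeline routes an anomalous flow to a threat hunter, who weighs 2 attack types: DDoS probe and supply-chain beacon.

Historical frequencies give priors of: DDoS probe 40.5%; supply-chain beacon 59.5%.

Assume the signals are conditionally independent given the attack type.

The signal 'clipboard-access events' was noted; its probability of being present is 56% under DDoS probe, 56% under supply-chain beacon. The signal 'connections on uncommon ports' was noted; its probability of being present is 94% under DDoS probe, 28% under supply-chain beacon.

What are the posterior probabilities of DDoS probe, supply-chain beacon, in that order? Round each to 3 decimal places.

0.696, 0.304

By Bayes' rule with conditional independence, the unnormalized weight for each hypothesis is prior × ∏ likelihoods:
  DDoS probe: 0.405 × 0.56 × 0.94 = 0.21319
  supply-chain beacon: 0.595 × 0.56 × 0.28 = 0.093296
The unnormalized weights sum to 0.30649.
P(DDoS probe | evidence) = 0.21319 / 0.30649 ≈ 0.696
P(supply-chain beacon | evidence) = 0.093296 / 0.30649 ≈ 0.304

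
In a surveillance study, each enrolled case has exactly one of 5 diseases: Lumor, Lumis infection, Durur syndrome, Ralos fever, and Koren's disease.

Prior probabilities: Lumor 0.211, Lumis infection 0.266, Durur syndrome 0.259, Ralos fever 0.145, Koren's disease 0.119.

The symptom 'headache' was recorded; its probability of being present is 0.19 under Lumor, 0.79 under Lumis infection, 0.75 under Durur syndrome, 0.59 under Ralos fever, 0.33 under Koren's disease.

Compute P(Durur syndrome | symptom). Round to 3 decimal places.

0.341

By Bayes' rule, the unnormalized weight for each hypothesis is prior × likelihood:
  Lumor: 0.211 × 0.19 = 0.04009
  Lumis infection: 0.266 × 0.79 = 0.21014
  Durur syndrome: 0.259 × 0.75 = 0.19425
  Ralos fever: 0.145 × 0.59 = 0.08555
  Koren's disease: 0.119 × 0.33 = 0.03927
Marginal likelihood of the evidence = 0.5693.
P(Durur syndrome | evidence) = 0.19425 / 0.5693 ≈ 0.341.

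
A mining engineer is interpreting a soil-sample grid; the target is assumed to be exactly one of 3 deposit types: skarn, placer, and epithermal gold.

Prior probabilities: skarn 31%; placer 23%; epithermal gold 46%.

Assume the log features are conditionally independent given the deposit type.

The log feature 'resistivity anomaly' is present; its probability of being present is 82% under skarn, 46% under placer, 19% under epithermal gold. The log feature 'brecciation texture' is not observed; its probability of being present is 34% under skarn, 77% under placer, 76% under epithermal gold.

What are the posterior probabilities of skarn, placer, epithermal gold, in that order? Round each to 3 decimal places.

Multiply each prior by the joint likelihood of the log feature pattern (using 1 − P(present | H) for each absent log feature):
  skarn: 0.31 × 0.82 × (1 − 0.34) = 0.16777
  placer: 0.23 × 0.46 × (1 − 0.77) = 0.024334
  epithermal gold: 0.46 × 0.19 × (1 − 0.76) = 0.020976
Normalizing constant Z = 0.16777 + 0.024334 + 0.020976 = 0.21308.
P(skarn | evidence) = 0.16777 / 0.21308 ≈ 0.787
P(placer | evidence) = 0.024334 / 0.21308 ≈ 0.114
P(epithermal gold | evidence) = 0.020976 / 0.21308 ≈ 0.098

0.787, 0.114, 0.098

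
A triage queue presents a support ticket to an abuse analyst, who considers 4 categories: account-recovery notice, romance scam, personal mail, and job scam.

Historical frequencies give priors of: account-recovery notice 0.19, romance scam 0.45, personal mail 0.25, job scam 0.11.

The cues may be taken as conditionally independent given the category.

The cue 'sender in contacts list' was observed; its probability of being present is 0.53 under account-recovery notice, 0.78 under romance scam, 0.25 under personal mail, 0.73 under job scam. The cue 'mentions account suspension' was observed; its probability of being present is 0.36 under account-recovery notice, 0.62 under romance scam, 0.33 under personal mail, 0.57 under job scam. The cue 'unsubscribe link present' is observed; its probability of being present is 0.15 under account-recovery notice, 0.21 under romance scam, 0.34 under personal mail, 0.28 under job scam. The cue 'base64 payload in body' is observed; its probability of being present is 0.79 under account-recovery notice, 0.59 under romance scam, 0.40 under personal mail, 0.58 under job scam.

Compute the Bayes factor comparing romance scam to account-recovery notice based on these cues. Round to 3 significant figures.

Joint likelihood of the cue pattern under each hypothesis:
  romance scam: 0.78 × 0.62 × 0.21 × 0.59 = 0.059918
  account-recovery notice: 0.53 × 0.36 × 0.15 × 0.79 = 0.02261
Bayes factor = 0.059918 / 0.02261 ≈ 2.65

2.65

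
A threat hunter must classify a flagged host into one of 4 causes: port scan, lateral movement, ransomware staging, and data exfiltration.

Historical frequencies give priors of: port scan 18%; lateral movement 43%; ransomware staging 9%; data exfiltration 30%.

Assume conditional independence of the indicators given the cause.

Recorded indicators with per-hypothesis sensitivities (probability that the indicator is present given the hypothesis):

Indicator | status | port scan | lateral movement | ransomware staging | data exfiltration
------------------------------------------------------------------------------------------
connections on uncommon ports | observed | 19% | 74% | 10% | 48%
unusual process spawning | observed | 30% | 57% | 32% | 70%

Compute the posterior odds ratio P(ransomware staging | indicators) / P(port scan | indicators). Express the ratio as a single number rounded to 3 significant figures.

Posterior odds equal prior odds times the likelihood ratio; only the two competing hypotheses matter.
  ransomware staging: 0.09 × 0.10 × 0.32 = 0.00288
  port scan: 0.18 × 0.19 × 0.30 = 0.01026
Posterior odds = 0.00288 / 0.01026 ≈ 0.281.

0.281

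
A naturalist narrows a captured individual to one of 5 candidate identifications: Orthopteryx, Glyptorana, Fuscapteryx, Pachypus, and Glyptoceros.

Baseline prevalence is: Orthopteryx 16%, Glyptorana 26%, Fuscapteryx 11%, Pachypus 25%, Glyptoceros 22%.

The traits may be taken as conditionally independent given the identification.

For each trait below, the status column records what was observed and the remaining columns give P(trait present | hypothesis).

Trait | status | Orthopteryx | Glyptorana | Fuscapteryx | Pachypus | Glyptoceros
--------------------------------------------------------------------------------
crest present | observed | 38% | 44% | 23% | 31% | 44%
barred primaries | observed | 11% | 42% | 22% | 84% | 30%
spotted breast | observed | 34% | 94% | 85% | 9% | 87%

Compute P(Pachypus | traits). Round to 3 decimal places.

0.070

Multiply each prior by the joint likelihood of the trait pattern:
  Orthopteryx: 0.16 × 0.38 × 0.11 × 0.34 = 0.0022739
  Glyptorana: 0.26 × 0.44 × 0.42 × 0.94 = 0.045165
  Fuscapteryx: 0.11 × 0.23 × 0.22 × 0.85 = 0.0047311
  Pachypus: 0.25 × 0.31 × 0.84 × 0.09 = 0.005859
  Glyptoceros: 0.22 × 0.44 × 0.30 × 0.87 = 0.025265
Normalizing constant Z = 0.0022739 + 0.045165 + 0.0047311 + 0.005859 + 0.025265 = 0.083294.
P(Pachypus | evidence) = 0.005859 / 0.083294 ≈ 0.070.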